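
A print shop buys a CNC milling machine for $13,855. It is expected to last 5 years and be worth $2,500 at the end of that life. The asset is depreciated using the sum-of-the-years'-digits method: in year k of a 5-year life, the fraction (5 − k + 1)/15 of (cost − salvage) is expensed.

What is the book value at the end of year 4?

Depreciable base = $13,855 − $2,500 = $11,355.
Sum of the years' digits = 5+4+3+2+1 = 15.
Year 1: $11,355 × 5/15 = $3,785. Book value $10,070.
Year 2: $11,355 × 4/15 = $3,028. Book value $7,042.
Year 3: $11,355 × 3/15 = $2,271. Book value $4,771.
Year 4: $11,355 × 2/15 = $1,514. Book value $3,257.

$3,257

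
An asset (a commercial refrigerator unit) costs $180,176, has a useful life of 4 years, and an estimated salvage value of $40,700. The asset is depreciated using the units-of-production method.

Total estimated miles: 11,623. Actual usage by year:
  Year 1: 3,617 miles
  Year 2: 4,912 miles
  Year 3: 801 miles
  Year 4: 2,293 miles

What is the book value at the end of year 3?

$68,216

Depreciable base = $180,176 − $40,700 = $139,476.
Rate = $139,476 / 11,623 miles = $12 per mile.
Year 1: 3,617 × $12 = $43,404. Book value $136,772.
Year 2: 4,912 × $12 = $58,944. Book value $77,828.
Year 3: 801 × $12 = $9,612. Book value $68,216.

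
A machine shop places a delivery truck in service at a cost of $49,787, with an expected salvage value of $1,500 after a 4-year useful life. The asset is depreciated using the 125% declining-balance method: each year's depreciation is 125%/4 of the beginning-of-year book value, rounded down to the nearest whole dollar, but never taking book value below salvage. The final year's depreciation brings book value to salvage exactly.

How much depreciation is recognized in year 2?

$10,696

Depreciable base = $49,787 − $1,500 = $48,287.
Year 1: ⌊$49,787 × 125%/4⌋ = $15,558. Book value $34,229.
Year 2: ⌊$34,229 × 125%/4⌋ = $10,696. Book value $23,533.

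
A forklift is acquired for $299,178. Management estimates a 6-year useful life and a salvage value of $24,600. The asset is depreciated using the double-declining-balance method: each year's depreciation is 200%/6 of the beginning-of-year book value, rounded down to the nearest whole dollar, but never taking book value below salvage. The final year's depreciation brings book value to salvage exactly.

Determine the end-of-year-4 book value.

$59,098

Depreciable base = $299,178 − $24,600 = $274,578.
Year 1: ⌊$299,178 × 200%/6⌋ = $99,726. Book value $199,452.
Year 2: ⌊$199,452 × 200%/6⌋ = $66,484. Book value $132,968.
Year 3: ⌊$132,968 × 200%/6⌋ = $44,322. Book value $88,646.
Year 4: ⌊$88,646 × 200%/6⌋ = $29,548. Book value $59,098.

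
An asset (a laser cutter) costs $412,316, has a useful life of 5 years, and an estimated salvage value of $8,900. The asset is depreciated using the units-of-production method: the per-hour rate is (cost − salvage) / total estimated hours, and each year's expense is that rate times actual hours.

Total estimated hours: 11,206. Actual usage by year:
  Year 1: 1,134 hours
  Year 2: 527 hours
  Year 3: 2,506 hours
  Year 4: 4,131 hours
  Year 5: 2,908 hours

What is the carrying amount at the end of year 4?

$113,588

Depreciable base = $412,316 − $8,900 = $403,416.
Rate = $403,416 / 11,206 hours = $36 per hour.
Year 1: 1,134 × $36 = $40,824. Book value $371,492.
Year 2: 527 × $36 = $18,972. Book value $352,520.
Year 3: 2,506 × $36 = $90,216. Book value $262,304.
Year 4: 4,131 × $36 = $148,716. Book value $113,588.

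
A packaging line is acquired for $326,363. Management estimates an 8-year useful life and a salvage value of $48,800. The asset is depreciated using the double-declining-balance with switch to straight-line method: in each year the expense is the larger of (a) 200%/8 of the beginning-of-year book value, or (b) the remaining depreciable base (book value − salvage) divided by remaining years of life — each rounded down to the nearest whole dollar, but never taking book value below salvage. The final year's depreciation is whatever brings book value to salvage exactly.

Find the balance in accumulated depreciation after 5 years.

$248,915

Depreciable base = $326,363 − $48,800 = $277,563.
Year 1: DB = ⌊$326,363 × 200%/8⌋ = $81,590; SL = ⌊$277,563/8⌋ = $34,695 → take DB $81,590. Book value $244,773.
Year 2: DB = ⌊$244,773 × 200%/8⌋ = $61,193; SL = ⌊$195,973/7⌋ = $27,996 → take DB $61,193. Book value $183,580.
Year 3: DB = ⌊$183,580 × 200%/8⌋ = $45,895; SL = ⌊$134,780/6⌋ = $22,463 → take DB $45,895. Book value $137,685.
Year 4: DB = ⌊$137,685 × 200%/8⌋ = $34,421; SL = ⌊$88,885/5⌋ = $17,777 → take DB $34,421. Book value $103,264.
Year 5: DB = ⌊$103,264 × 200%/8⌋ = $25,816; SL = ⌊$54,464/4⌋ = $13,616 → take DB $25,816. Book value $77,448.
Accumulated through year 5 = $326,363 − $77,448 = $248,915.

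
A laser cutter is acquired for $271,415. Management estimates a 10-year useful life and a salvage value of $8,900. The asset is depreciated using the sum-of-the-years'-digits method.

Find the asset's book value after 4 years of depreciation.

$109,133

Depreciable base = $271,415 − $8,900 = $262,515.
Sum of the years' digits = 10+9+8+7+6+5+4+3+2+1 = 55.
Year 1: $262,515 × 10/55 = $47,730. Book value $223,685.
Year 2: $262,515 × 9/55 = $42,957. Book value $180,728.
Year 3: $262,515 × 8/55 = $38,184. Book value $142,544.
Year 4: $262,515 × 7/55 = $33,411. Book value $109,133.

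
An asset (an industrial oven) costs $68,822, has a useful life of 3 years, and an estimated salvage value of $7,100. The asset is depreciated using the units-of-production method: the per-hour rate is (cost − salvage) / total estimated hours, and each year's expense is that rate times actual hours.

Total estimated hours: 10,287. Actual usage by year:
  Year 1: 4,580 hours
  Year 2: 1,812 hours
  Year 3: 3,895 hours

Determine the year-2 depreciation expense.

$10,872

Depreciable base = $68,822 − $7,100 = $61,722.
Rate = $61,722 / 10,287 hours = $6 per hour.
Year 1: 4,580 × $6 = $27,480. Book value $41,342.
Year 2: 1,812 × $6 = $10,872. Book value $30,470.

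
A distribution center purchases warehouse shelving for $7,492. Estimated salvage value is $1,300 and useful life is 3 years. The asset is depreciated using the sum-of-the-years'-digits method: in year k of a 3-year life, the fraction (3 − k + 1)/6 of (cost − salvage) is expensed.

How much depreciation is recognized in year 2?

Depreciable base = $7,492 − $1,300 = $6,192.
Sum of the years' digits = 3+2+1 = 6.
Year 1: $6,192 × 3/6 = $3,096. Book value $4,396.
Year 2: $6,192 × 2/6 = $2,064. Book value $2,332.

$2,064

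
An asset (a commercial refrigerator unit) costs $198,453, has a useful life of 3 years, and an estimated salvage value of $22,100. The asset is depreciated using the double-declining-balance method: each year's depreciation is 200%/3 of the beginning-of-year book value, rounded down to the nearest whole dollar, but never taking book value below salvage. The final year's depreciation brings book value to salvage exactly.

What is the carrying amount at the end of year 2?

Depreciable base = $198,453 − $22,100 = $176,353.
Year 1: ⌊$198,453 × 200%/3⌋ = $132,302. Book value $66,151.
Year 2: ⌊$66,151 × 200%/3⌋ = $44,100, capped at $44,051. Book value $22,100.

$22,100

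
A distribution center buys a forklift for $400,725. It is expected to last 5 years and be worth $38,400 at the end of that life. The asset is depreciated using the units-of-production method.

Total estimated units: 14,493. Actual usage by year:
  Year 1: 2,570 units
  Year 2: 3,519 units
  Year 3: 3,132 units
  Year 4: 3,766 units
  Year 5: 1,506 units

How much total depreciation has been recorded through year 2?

$152,225

Depreciable base = $400,725 − $38,400 = $362,325.
Rate = $362,325 / 14,493 units = $25 per unit.
Year 1: 2,570 × $25 = $64,250. Book value $336,475.
Year 2: 3,519 × $25 = $87,975. Book value $248,500.
Accumulated through year 2 = $400,725 − $248,500 = $152,225.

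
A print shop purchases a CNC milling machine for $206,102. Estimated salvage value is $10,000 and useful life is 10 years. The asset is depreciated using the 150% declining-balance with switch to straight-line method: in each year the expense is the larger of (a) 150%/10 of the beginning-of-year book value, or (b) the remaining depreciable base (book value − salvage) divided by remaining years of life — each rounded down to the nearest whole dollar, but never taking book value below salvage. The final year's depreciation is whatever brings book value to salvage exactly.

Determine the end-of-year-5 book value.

Depreciable base = $206,102 − $10,000 = $196,102.
Year 1: DB = ⌊$206,102 × 150%/10⌋ = $30,915; SL = ⌊$196,102/10⌋ = $19,610 → take DB $30,915. Book value $175,187.
Year 2: DB = ⌊$175,187 × 150%/10⌋ = $26,278; SL = ⌊$165,187/9⌋ = $18,354 → take DB $26,278. Book value $148,909.
Year 3: DB = ⌊$148,909 × 150%/10⌋ = $22,336; SL = ⌊$138,909/8⌋ = $17,363 → take DB $22,336. Book value $126,573.
Year 4: DB = ⌊$126,573 × 150%/10⌋ = $18,985; SL = ⌊$116,573/7⌋ = $16,653 → take DB $18,985. Book value $107,588.
Year 5: DB = ⌊$107,588 × 150%/10⌋ = $16,138; SL = ⌊$97,588/6⌋ = $16,264 → take SL $16,264. Book value $91,324.

$91,324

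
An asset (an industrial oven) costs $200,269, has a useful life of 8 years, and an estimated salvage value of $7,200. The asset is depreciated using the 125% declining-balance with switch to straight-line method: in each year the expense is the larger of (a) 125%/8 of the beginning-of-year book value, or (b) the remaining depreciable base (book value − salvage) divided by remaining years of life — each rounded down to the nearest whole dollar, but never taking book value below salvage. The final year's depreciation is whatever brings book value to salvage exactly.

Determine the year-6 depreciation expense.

$22,563

Depreciable base = $200,269 − $7,200 = $193,069.
Year 1: DB = ⌊$200,269 × 125%/8⌋ = $31,292; SL = ⌊$193,069/8⌋ = $24,133 → take DB $31,292. Book value $168,977.
Year 2: DB = ⌊$168,977 × 125%/8⌋ = $26,402; SL = ⌊$161,777/7⌋ = $23,111 → take DB $26,402. Book value $142,575.
Year 3: DB = ⌊$142,575 × 125%/8⌋ = $22,277; SL = ⌊$135,375/6⌋ = $22,562 → take SL $22,562. Book value $120,013.
Year 4: DB = ⌊$120,013 × 125%/8⌋ = $18,752; SL = ⌊$112,813/5⌋ = $22,562 → take SL $22,562. Book value $97,451.
Year 5: DB = ⌊$97,451 × 125%/8⌋ = $15,226; SL = ⌊$90,251/4⌋ = $22,562 → take SL $22,562. Book value $74,889.
Year 6: DB = ⌊$74,889 × 125%/8⌋ = $11,701; SL = ⌊$67,689/3⌋ = $22,563 → take SL $22,563. Book value $52,326.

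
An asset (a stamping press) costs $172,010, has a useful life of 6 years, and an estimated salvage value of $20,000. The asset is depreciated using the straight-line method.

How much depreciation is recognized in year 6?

$25,335

Depreciable base = $172,010 − $20,000 = $152,010.
Annual expense = $152,010 / 6 = $25,335.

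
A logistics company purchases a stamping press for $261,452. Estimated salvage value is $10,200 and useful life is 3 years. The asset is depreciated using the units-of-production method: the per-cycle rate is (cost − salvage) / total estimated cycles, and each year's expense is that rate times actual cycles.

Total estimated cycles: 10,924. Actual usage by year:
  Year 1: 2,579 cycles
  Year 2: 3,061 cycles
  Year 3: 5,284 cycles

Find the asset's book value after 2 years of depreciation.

Depreciable base = $261,452 − $10,200 = $251,252.
Rate = $251,252 / 10,924 cycles = $23 per cycle.
Year 1: 2,579 × $23 = $59,317. Book value $202,135.
Year 2: 3,061 × $23 = $70,403. Book value $131,732.

$131,732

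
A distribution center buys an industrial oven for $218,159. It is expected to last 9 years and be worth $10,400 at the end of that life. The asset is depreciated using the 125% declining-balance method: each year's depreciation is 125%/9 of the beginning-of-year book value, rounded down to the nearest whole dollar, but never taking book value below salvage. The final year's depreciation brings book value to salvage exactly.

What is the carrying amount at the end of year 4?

$119,955

Depreciable base = $218,159 − $10,400 = $207,759.
Year 1: ⌊$218,159 × 125%/9⌋ = $30,299. Book value $187,860.
Year 2: ⌊$187,860 × 125%/9⌋ = $26,091. Book value $161,769.
Year 3: ⌊$161,769 × 125%/9⌋ = $22,467. Book value $139,302.
Year 4: ⌊$139,302 × 125%/9⌋ = $19,347. Book value $119,955.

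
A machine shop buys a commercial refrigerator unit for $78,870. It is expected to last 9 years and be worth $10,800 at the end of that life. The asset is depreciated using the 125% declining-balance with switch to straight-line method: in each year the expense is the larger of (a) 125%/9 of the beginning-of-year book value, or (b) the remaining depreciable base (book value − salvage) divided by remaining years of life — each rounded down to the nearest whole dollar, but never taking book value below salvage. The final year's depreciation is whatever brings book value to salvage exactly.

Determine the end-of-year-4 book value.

$43,368

Depreciable base = $78,870 − $10,800 = $68,070.
Year 1: DB = ⌊$78,870 × 125%/9⌋ = $10,954; SL = ⌊$68,070/9⌋ = $7,563 → take DB $10,954. Book value $67,916.
Year 2: DB = ⌊$67,916 × 125%/9⌋ = $9,432; SL = ⌊$57,116/8⌋ = $7,139 → take DB $9,432. Book value $58,484.
Year 3: DB = ⌊$58,484 × 125%/9⌋ = $8,122; SL = ⌊$47,684/7⌋ = $6,812 → take DB $8,122. Book value $50,362.
Year 4: DB = ⌊$50,362 × 125%/9⌋ = $6,994; SL = ⌊$39,562/6⌋ = $6,593 → take DB $6,994. Book value $43,368.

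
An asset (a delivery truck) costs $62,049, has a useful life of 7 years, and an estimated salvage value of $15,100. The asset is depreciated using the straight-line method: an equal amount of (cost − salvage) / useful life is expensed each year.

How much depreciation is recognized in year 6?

Depreciable base = $62,049 − $15,100 = $46,949.
Annual expense = $46,949 / 7 = $6,707.

$6,707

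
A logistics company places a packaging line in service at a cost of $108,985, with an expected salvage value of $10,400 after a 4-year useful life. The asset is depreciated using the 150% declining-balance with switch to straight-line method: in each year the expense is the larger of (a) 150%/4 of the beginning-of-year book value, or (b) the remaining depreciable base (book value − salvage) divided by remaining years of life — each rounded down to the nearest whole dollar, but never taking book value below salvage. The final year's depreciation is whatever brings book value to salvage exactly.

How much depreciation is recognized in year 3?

Depreciable base = $108,985 − $10,400 = $98,585.
Year 1: DB = ⌊$108,985 × 150%/4⌋ = $40,869; SL = ⌊$98,585/4⌋ = $24,646 → take DB $40,869. Book value $68,116.
Year 2: DB = ⌊$68,116 × 150%/4⌋ = $25,543; SL = ⌊$57,716/3⌋ = $19,238 → take DB $25,543. Book value $42,573.
Year 3: DB = ⌊$42,573 × 150%/4⌋ = $15,964; SL = ⌊$32,173/2⌋ = $16,086 → take SL $16,086. Book value $26,487.

$16,086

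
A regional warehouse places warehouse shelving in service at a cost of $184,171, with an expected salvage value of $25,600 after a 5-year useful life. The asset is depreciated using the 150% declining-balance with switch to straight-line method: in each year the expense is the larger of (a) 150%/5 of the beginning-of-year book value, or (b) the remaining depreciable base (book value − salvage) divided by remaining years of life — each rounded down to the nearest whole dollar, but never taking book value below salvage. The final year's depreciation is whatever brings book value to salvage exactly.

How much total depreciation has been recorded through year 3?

$121,000

Depreciable base = $184,171 − $25,600 = $158,571.
Year 1: DB = ⌊$184,171 × 150%/5⌋ = $55,251; SL = ⌊$158,571/5⌋ = $31,714 → take DB $55,251. Book value $128,920.
Year 2: DB = ⌊$128,920 × 150%/5⌋ = $38,676; SL = ⌊$103,320/4⌋ = $25,830 → take DB $38,676. Book value $90,244.
Year 3: DB = ⌊$90,244 × 150%/5⌋ = $27,073; SL = ⌊$64,644/3⌋ = $21,548 → take DB $27,073. Book value $63,171.
Accumulated through year 3 = $184,171 − $63,171 = $121,000.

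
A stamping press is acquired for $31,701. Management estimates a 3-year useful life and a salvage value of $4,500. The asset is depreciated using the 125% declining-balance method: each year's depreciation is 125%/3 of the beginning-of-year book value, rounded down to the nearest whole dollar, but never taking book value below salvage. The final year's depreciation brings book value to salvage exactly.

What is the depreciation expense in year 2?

$7,705

Depreciable base = $31,701 − $4,500 = $27,201.
Year 1: ⌊$31,701 × 125%/3⌋ = $13,208. Book value $18,493.
Year 2: ⌊$18,493 × 125%/3⌋ = $7,705. Book value $10,788.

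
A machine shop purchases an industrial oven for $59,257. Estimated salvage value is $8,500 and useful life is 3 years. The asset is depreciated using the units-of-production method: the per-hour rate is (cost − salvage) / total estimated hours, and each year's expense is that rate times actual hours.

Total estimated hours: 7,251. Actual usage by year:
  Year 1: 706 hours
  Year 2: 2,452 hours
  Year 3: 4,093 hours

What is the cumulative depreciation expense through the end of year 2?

$22,106

Depreciable base = $59,257 − $8,500 = $50,757.
Rate = $50,757 / 7,251 hours = $7 per hour.
Year 1: 706 × $7 = $4,942. Book value $54,315.
Year 2: 2,452 × $7 = $17,164. Book value $37,151.
Accumulated through year 2 = $59,257 − $37,151 = $22,106.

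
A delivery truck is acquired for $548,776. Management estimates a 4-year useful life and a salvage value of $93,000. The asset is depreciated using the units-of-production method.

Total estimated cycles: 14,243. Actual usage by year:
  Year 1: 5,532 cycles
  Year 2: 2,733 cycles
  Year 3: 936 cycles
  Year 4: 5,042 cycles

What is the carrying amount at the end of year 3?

Depreciable base = $548,776 − $93,000 = $455,776.
Rate = $455,776 / 14,243 cycles = $32 per cycle.
Year 1: 5,532 × $32 = $177,024. Book value $371,752.
Year 2: 2,733 × $32 = $87,456. Book value $284,296.
Year 3: 936 × $32 = $29,952. Book value $254,344.

$254,344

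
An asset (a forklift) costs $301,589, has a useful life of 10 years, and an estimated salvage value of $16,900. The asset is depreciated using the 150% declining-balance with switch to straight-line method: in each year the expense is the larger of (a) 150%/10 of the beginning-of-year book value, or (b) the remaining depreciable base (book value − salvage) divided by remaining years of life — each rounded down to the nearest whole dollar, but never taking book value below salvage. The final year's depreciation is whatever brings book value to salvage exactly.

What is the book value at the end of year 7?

Depreciable base = $301,589 − $16,900 = $284,689.
Year 1: DB = ⌊$301,589 × 150%/10⌋ = $45,238; SL = ⌊$284,689/10⌋ = $28,468 → take DB $45,238. Book value $256,351.
Year 2: DB = ⌊$256,351 × 150%/10⌋ = $38,452; SL = ⌊$239,451/9⌋ = $26,605 → take DB $38,452. Book value $217,899.
Year 3: DB = ⌊$217,899 × 150%/10⌋ = $32,684; SL = ⌊$200,999/8⌋ = $25,124 → take DB $32,684. Book value $185,215.
Year 4: DB = ⌊$185,215 × 150%/10⌋ = $27,782; SL = ⌊$168,315/7⌋ = $24,045 → take DB $27,782. Book value $157,433.
Year 5: DB = ⌊$157,433 × 150%/10⌋ = $23,614; SL = ⌊$140,533/6⌋ = $23,422 → take DB $23,614. Book value $133,819.
Year 6: DB = ⌊$133,819 × 150%/10⌋ = $20,072; SL = ⌊$116,919/5⌋ = $23,383 → take SL $23,383. Book value $110,436.
Year 7: DB = ⌊$110,436 × 150%/10⌋ = $16,565; SL = ⌊$93,536/4⌋ = $23,384 → take SL $23,384. Book value $87,052.

$87,052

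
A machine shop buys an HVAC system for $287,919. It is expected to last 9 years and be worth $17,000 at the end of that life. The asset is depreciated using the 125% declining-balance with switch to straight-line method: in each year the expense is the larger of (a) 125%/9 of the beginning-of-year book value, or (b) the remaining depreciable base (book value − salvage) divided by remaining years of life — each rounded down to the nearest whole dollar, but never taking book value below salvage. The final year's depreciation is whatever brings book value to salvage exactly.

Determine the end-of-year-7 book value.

$72,616

Depreciable base = $287,919 − $17,000 = $270,919.
Year 1: DB = ⌊$287,919 × 125%/9⌋ = $39,988; SL = ⌊$270,919/9⌋ = $30,102 → take DB $39,988. Book value $247,931.
Year 2: DB = ⌊$247,931 × 125%/9⌋ = $34,434; SL = ⌊$230,931/8⌋ = $28,866 → take DB $34,434. Book value $213,497.
Year 3: DB = ⌊$213,497 × 125%/9⌋ = $29,652; SL = ⌊$196,497/7⌋ = $28,071 → take DB $29,652. Book value $183,845.
Year 4: DB = ⌊$183,845 × 125%/9⌋ = $25,534; SL = ⌊$166,845/6⌋ = $27,807 → take SL $27,807. Book value $156,038.
Year 5: DB = ⌊$156,038 × 125%/9⌋ = $21,671; SL = ⌊$139,038/5⌋ = $27,807 → take SL $27,807. Book value $128,231.
Year 6: DB = ⌊$128,231 × 125%/9⌋ = $17,809; SL = ⌊$111,231/4⌋ = $27,807 → take SL $27,807. Book value $100,424.
Year 7: DB = ⌊$100,424 × 125%/9⌋ = $13,947; SL = ⌊$83,424/3⌋ = $27,808 → take SL $27,808. Book value $72,616.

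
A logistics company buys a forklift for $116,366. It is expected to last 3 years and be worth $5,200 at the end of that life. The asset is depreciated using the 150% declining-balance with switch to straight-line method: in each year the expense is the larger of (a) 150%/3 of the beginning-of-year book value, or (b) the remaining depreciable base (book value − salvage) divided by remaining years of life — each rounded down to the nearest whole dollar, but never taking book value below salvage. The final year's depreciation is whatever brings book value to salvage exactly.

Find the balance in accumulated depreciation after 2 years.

$87,274

Depreciable base = $116,366 − $5,200 = $111,166.
Year 1: DB = ⌊$116,366 × 150%/3⌋ = $58,183; SL = ⌊$111,166/3⌋ = $37,055 → take DB $58,183. Book value $58,183.
Year 2: DB = ⌊$58,183 × 150%/3⌋ = $29,091; SL = ⌊$52,983/2⌋ = $26,491 → take DB $29,091. Book value $29,092.
Accumulated through year 2 = $116,366 − $29,092 = $87,274.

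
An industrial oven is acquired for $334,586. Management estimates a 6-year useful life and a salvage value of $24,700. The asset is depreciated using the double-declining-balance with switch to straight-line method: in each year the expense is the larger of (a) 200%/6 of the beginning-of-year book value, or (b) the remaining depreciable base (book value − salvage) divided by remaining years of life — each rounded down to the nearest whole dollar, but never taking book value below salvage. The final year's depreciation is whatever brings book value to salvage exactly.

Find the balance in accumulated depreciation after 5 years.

Depreciable base = $334,586 − $24,700 = $309,886.
Year 1: DB = ⌊$334,586 × 200%/6⌋ = $111,528; SL = ⌊$309,886/6⌋ = $51,647 → take DB $111,528. Book value $223,058.
Year 2: DB = ⌊$223,058 × 200%/6⌋ = $74,352; SL = ⌊$198,358/5⌋ = $39,671 → take DB $74,352. Book value $148,706.
Year 3: DB = ⌊$148,706 × 200%/6⌋ = $49,568; SL = ⌊$124,006/4⌋ = $31,001 → take DB $49,568. Book value $99,138.
Year 4: DB = ⌊$99,138 × 200%/6⌋ = $33,046; SL = ⌊$74,438/3⌋ = $24,812 → take DB $33,046. Book value $66,092.
Year 5: DB = ⌊$66,092 × 200%/6⌋ = $22,030; SL = ⌊$41,392/2⌋ = $20,696 → take DB $22,030. Book value $44,062.
Accumulated through year 5 = $334,586 − $44,062 = $290,524.

$290,524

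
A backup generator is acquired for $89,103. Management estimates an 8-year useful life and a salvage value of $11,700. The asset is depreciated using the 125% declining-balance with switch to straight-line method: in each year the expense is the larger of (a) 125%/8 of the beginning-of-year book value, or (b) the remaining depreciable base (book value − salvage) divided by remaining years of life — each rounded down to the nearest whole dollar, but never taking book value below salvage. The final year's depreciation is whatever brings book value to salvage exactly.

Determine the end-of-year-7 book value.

Depreciable base = $89,103 − $11,700 = $77,403.
Year 1: DB = ⌊$89,103 × 125%/8⌋ = $13,922; SL = ⌊$77,403/8⌋ = $9,675 → take DB $13,922. Book value $75,181.
Year 2: DB = ⌊$75,181 × 125%/8⌋ = $11,747; SL = ⌊$63,481/7⌋ = $9,068 → take DB $11,747. Book value $63,434.
Year 3: DB = ⌊$63,434 × 125%/8⌋ = $9,911; SL = ⌊$51,734/6⌋ = $8,622 → take DB $9,911. Book value $53,523.
Year 4: DB = ⌊$53,523 × 125%/8⌋ = $8,362; SL = ⌊$41,823/5⌋ = $8,364 → take SL $8,364. Book value $45,159.
Year 5: DB = ⌊$45,159 × 125%/8⌋ = $7,056; SL = ⌊$33,459/4⌋ = $8,364 → take SL $8,364. Book value $36,795.
Year 6: DB = ⌊$36,795 × 125%/8⌋ = $5,749; SL = ⌊$25,095/3⌋ = $8,365 → take SL $8,365. Book value $28,430.
Year 7: DB = ⌊$28,430 × 125%/8⌋ = $4,442; SL = ⌊$16,730/2⌋ = $8,365 → take SL $8,365. Book value $20,065.

$20,065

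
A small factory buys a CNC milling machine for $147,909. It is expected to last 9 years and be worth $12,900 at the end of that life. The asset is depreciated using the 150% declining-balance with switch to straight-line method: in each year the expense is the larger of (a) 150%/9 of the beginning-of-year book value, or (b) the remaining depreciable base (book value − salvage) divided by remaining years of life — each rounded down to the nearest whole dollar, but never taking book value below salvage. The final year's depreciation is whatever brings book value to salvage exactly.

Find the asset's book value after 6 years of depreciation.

Depreciable base = $147,909 − $12,900 = $135,009.
Year 1: DB = ⌊$147,909 × 150%/9⌋ = $24,651; SL = ⌊$135,009/9⌋ = $15,001 → take DB $24,651. Book value $123,258.
Year 2: DB = ⌊$123,258 × 150%/9⌋ = $20,543; SL = ⌊$110,358/8⌋ = $13,794 → take DB $20,543. Book value $102,715.
Year 3: DB = ⌊$102,715 × 150%/9⌋ = $17,119; SL = ⌊$89,815/7⌋ = $12,830 → take DB $17,119. Book value $85,596.
Year 4: DB = ⌊$85,596 × 150%/9⌋ = $14,266; SL = ⌊$72,696/6⌋ = $12,116 → take DB $14,266. Book value $71,330.
Year 5: DB = ⌊$71,330 × 150%/9⌋ = $11,888; SL = ⌊$58,430/5⌋ = $11,686 → take DB $11,888. Book value $59,442.
Year 6: DB = ⌊$59,442 × 150%/9⌋ = $9,907; SL = ⌊$46,542/4⌋ = $11,635 → take SL $11,635. Book value $47,807.

$47,807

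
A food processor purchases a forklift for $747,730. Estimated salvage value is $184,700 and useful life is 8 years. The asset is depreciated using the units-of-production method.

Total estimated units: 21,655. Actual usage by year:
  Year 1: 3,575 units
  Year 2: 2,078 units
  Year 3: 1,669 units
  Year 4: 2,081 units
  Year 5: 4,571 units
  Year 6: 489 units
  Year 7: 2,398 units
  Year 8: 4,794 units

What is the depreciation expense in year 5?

Depreciable base = $747,730 − $184,700 = $563,030.
Rate = $563,030 / 21,655 units = $26 per unit.
Year 1: 3,575 × $26 = $92,950. Book value $654,780.
Year 2: 2,078 × $26 = $54,028. Book value $600,752.
Year 3: 1,669 × $26 = $43,394. Book value $557,358.
Year 4: 2,081 × $26 = $54,106. Book value $503,252.
Year 5: 4,571 × $26 = $118,846. Book value $384,406.

$118,846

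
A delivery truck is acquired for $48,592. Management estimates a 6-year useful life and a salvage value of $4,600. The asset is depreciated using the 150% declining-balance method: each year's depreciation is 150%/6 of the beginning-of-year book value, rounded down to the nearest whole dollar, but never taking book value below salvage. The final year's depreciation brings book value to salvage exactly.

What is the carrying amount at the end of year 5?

$11,532

Depreciable base = $48,592 − $4,600 = $43,992.
Year 1: ⌊$48,592 × 150%/6⌋ = $12,148. Book value $36,444.
Year 2: ⌊$36,444 × 150%/6⌋ = $9,111. Book value $27,333.
Year 3: ⌊$27,333 × 150%/6⌋ = $6,833. Book value $20,500.
Year 4: ⌊$20,500 × 150%/6⌋ = $5,125. Book value $15,375.
Year 5: ⌊$15,375 × 150%/6⌋ = $3,843. Book value $11,532.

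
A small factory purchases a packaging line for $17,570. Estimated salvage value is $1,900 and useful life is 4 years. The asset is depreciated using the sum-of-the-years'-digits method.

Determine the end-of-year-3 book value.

Depreciable base = $17,570 − $1,900 = $15,670.
Sum of the years' digits = 4+3+2+1 = 10.
Year 1: $15,670 × 4/10 = $6,268. Book value $11,302.
Year 2: $15,670 × 3/10 = $4,701. Book value $6,601.
Year 3: $15,670 × 2/10 = $3,134. Book value $3,467.

$3,467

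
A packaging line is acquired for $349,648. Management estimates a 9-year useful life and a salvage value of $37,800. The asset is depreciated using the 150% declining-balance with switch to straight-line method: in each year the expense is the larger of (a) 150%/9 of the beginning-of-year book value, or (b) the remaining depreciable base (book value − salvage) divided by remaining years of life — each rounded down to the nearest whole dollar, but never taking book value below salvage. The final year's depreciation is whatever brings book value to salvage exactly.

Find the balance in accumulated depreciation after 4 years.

Depreciable base = $349,648 − $37,800 = $311,848.
Year 1: DB = ⌊$349,648 × 150%/9⌋ = $58,274; SL = ⌊$311,848/9⌋ = $34,649 → take DB $58,274. Book value $291,374.
Year 2: DB = ⌊$291,374 × 150%/9⌋ = $48,562; SL = ⌊$253,574/8⌋ = $31,696 → take DB $48,562. Book value $242,812.
Year 3: DB = ⌊$242,812 × 150%/9⌋ = $40,468; SL = ⌊$205,012/7⌋ = $29,287 → take DB $40,468. Book value $202,344.
Year 4: DB = ⌊$202,344 × 150%/9⌋ = $33,724; SL = ⌊$164,544/6⌋ = $27,424 → take DB $33,724. Book value $168,620.
Accumulated through year 4 = $349,648 − $168,620 = $181,028.

$181,028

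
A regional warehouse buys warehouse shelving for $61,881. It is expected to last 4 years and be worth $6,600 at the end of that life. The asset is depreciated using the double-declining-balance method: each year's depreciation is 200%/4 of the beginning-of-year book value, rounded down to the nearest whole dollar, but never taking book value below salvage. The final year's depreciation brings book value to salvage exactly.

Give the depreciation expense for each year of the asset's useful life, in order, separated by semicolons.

$30,940; $15,470; $7,735; $1,136

Depreciable base = $61,881 − $6,600 = $55,281.
Year 1: ⌊$61,881 × 200%/4⌋ = $30,940. Book value $30,941.
Year 2: ⌊$30,941 × 200%/4⌋ = $15,470. Book value $15,471.
Year 3: ⌊$15,471 × 200%/4⌋ = $7,735. Book value $7,736.
Year 4 (final): $7,736 − $6,600 = $1,136. Book value $6,600.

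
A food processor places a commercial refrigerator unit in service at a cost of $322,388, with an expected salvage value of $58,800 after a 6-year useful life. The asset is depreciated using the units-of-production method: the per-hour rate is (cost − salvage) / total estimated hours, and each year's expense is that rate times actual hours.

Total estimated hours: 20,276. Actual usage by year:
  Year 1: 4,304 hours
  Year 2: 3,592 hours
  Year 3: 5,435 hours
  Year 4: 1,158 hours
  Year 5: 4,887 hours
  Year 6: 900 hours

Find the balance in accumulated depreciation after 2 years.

$102,648

Depreciable base = $322,388 − $58,800 = $263,588.
Rate = $263,588 / 20,276 hours = $13 per hour.
Year 1: 4,304 × $13 = $55,952. Book value $266,436.
Year 2: 3,592 × $13 = $46,696. Book value $219,740.
Accumulated through year 2 = $322,388 − $219,740 = $102,648.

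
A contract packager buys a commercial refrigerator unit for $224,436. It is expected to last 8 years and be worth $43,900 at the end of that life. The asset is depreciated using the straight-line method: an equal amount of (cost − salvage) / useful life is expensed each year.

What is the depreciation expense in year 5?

Depreciable base = $224,436 − $43,900 = $180,536.
Annual expense = $180,536 / 8 = $22,567.

$22,567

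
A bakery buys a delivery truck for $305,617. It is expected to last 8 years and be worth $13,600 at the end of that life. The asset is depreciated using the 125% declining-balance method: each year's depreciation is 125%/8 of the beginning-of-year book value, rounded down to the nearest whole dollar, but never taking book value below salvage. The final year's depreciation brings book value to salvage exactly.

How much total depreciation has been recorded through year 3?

Depreciable base = $305,617 − $13,600 = $292,017.
Year 1: ⌊$305,617 × 125%/8⌋ = $47,752. Book value $257,865.
Year 2: ⌊$257,865 × 125%/8⌋ = $40,291. Book value $217,574.
Year 3: ⌊$217,574 × 125%/8⌋ = $33,995. Book value $183,579.
Accumulated through year 3 = $305,617 − $183,579 = $122,038.

$122,038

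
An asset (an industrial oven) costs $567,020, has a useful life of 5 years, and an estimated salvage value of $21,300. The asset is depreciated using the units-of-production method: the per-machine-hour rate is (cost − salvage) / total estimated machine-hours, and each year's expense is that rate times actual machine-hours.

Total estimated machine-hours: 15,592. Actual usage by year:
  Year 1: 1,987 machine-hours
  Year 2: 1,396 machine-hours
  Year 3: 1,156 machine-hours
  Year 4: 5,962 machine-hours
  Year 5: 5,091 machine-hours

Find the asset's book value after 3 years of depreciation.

Depreciable base = $567,020 − $21,300 = $545,720.
Rate = $545,720 / 15,592 machine-hours = $35 per machine-hour.
Year 1: 1,987 × $35 = $69,545. Book value $497,475.
Year 2: 1,396 × $35 = $48,860. Book value $448,615.
Year 3: 1,156 × $35 = $40,460. Book value $408,155.

$408,155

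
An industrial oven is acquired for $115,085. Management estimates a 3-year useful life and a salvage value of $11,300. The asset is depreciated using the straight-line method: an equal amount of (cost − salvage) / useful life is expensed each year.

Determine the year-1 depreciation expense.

Depreciable base = $115,085 − $11,300 = $103,785.
Annual expense = $103,785 / 3 = $34,595.

$34,595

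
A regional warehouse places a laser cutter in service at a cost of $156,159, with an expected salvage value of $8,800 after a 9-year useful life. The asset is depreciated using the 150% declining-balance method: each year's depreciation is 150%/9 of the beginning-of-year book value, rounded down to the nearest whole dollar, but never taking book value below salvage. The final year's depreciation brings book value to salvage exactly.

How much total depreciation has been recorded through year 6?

Depreciable base = $156,159 − $8,800 = $147,359.
Year 1: ⌊$156,159 × 150%/9⌋ = $26,026. Book value $130,133.
Year 2: ⌊$130,133 × 150%/9⌋ = $21,688. Book value $108,445.
Year 3: ⌊$108,445 × 150%/9⌋ = $18,074. Book value $90,371.
Year 4: ⌊$90,371 × 150%/9⌋ = $15,061. Book value $75,310.
Year 5: ⌊$75,310 × 150%/9⌋ = $12,551. Book value $62,759.
Year 6: ⌊$62,759 × 150%/9⌋ = $10,459. Book value $52,300.
Accumulated through year 6 = $156,159 − $52,300 = $103,859.

$103,859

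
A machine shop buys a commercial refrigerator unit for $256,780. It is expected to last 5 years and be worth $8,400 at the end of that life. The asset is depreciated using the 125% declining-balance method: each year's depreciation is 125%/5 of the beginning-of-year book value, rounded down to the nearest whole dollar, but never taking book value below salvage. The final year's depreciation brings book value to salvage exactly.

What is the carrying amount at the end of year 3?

Depreciable base = $256,780 − $8,400 = $248,380.
Year 1: ⌊$256,780 × 125%/5⌋ = $64,195. Book value $192,585.
Year 2: ⌊$192,585 × 125%/5⌋ = $48,146. Book value $144,439.
Year 3: ⌊$144,439 × 125%/5⌋ = $36,109. Book value $108,330.

$108,330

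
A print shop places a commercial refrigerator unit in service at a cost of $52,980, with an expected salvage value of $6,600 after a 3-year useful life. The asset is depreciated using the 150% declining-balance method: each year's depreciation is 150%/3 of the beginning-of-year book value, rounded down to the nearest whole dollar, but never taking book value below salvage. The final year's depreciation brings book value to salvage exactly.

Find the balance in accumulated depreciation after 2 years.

$39,735

Depreciable base = $52,980 − $6,600 = $46,380.
Year 1: ⌊$52,980 × 150%/3⌋ = $26,490. Book value $26,490.
Year 2: ⌊$26,490 × 150%/3⌋ = $13,245. Book value $13,245.
Accumulated through year 2 = $52,980 − $13,245 = $39,735.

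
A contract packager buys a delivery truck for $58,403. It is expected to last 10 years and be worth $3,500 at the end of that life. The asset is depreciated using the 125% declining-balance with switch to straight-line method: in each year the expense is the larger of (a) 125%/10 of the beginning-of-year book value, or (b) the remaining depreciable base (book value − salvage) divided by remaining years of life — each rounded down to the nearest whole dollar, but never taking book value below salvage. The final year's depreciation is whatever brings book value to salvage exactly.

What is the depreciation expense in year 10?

Depreciable base = $58,403 − $3,500 = $54,903.
Year 1: DB = ⌊$58,403 × 125%/10⌋ = $7,300; SL = ⌊$54,903/10⌋ = $5,490 → take DB $7,300. Book value $51,103.
Year 2: DB = ⌊$51,103 × 125%/10⌋ = $6,387; SL = ⌊$47,603/9⌋ = $5,289 → take DB $6,387. Book value $44,716.
Year 3: DB = ⌊$44,716 × 125%/10⌋ = $5,589; SL = ⌊$41,216/8⌋ = $5,152 → take DB $5,589. Book value $39,127.
Year 4: DB = ⌊$39,127 × 125%/10⌋ = $4,890; SL = ⌊$35,627/7⌋ = $5,089 → take SL $5,089. Book value $34,038.
Year 5: DB = ⌊$34,038 × 125%/10⌋ = $4,254; SL = ⌊$30,538/6⌋ = $5,089 → take SL $5,089. Book value $28,949.
Year 6: DB = ⌊$28,949 × 125%/10⌋ = $3,618; SL = ⌊$25,449/5⌋ = $5,089 → take SL $5,089. Book value $23,860.
Year 7: DB = ⌊$23,860 × 125%/10⌋ = $2,982; SL = ⌊$20,360/4⌋ = $5,090 → take SL $5,090. Book value $18,770.
Year 8: DB = ⌊$18,770 × 125%/10⌋ = $2,346; SL = ⌊$15,270/3⌋ = $5,090 → take SL $5,090. Book value $13,680.
Year 9: DB = ⌊$13,680 × 125%/10⌋ = $1,710; SL = ⌊$10,180/2⌋ = $5,090 → take SL $5,090. Book value $8,590.
Year 10 (final): $8,590 − $3,500 = $5,090. Book value $3,500.

$5,090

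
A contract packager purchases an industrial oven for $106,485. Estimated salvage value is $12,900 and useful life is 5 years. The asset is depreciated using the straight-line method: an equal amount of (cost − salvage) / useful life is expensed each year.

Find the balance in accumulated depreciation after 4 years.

Depreciable base = $106,485 − $12,900 = $93,585.
Annual expense = $93,585 / 5 = $18,717.
End of year 1: book value $87,768.
End of year 2: book value $69,051.
End of year 3: book value $50,334.
End of year 4: book value $31,617.
Accumulated through year 4 = $106,485 − $31,617 = $74,868.

$74,868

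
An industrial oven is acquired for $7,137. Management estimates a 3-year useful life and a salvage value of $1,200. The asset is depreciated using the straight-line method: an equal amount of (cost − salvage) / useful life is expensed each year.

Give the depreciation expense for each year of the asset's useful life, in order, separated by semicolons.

$1,979; $1,979; $1,979

Depreciable base = $7,137 − $1,200 = $5,937.
Annual expense = $5,937 / 3 = $1,979.
End of year 1: book value $5,158.
End of year 2: book value $3,179.
End of year 3: book value $1,200.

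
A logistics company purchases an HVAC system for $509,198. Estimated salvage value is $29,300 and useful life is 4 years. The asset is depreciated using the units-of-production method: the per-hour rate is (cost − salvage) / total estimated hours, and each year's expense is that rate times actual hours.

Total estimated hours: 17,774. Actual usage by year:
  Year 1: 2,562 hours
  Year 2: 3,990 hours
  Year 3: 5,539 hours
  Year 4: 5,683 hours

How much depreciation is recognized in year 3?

Depreciable base = $509,198 − $29,300 = $479,898.
Rate = $479,898 / 17,774 hours = $27 per hour.
Year 1: 2,562 × $27 = $69,174. Book value $440,024.
Year 2: 3,990 × $27 = $107,730. Book value $332,294.
Year 3: 5,539 × $27 = $149,553. Book value $182,741.

$149,553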